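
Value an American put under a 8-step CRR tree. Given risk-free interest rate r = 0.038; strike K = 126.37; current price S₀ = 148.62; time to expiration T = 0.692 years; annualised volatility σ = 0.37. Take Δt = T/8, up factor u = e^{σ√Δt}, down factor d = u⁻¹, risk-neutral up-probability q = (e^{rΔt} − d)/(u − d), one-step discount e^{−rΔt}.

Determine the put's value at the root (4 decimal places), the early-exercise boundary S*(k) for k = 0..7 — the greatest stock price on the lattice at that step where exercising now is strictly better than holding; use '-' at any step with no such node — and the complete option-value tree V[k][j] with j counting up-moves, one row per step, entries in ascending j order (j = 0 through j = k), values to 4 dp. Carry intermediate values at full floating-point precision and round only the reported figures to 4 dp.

params: Δt=0.08650 u=1.11496 d=0.89689 q=0.48792 e^(-rΔt)=0.99672
t_8 payoffs: 64.1404 49.0099 30.2006 6.8179 0.0000 0.0000 0.0000 0.0000 0.0000
t_7: node(7,0) S=69.3836 payoff=56.9864 vs cont=56.5717 → 56.9864 [stop]  node(7,1) S=86.2536 payoff=40.1164 vs cont=39.7017 → 40.1164 [stop]  node(7,2) S=107.2253 payoff=19.1447 vs cont=18.7300 → 19.1447 [stop]  node(7,3) S=133.2960 payoff=0.0000 vs cont=3.4799 → 3.4799 [wait]  node(7,4) S=165.7056 payoff=0.0000 vs cont=0.0000 → 0.0000 [wait]  node(7,5) S=205.9953 payoff=0.0000 vs cont=0.0000 → 0.0000 [wait]  node(7,6) S=256.0811 payoff=0.0000 vs cont=0.0000 → 0.0000 [wait]  node(7,7) S=318.3446 payoff=0.0000 vs cont=0.0000 → 0.0000 [wait]  ⇒ S*(7)=107.2253
t_6: node(6,0) S=77.3601 payoff=49.0099 vs cont=48.5952 → 49.0099 [stop]  node(6,1) S=96.1694 payoff=30.2006 vs cont=29.7859 → 30.2006 [stop]  node(6,2) S=119.5521 payoff=6.8179 vs cont=11.4638 → 11.4638 [wait]  node(6,3) S=148.6200 payoff=0.0000 vs cont=1.7761 → 1.7761 [wait]  node(6,4) S=184.7555 payoff=0.0000 vs cont=0.0000 → 0.0000 [wait]  node(6,5) S=229.6770 payoff=0.0000 vs cont=0.0000 → 0.0000 [wait]  node(6,6) S=285.5206 payoff=0.0000 vs cont=0.0000 → 0.0000 [wait]  ⇒ S*(6)=96.1694
t_5: node(5,0) S=86.2536 payoff=40.1164 vs cont=39.7017 → 40.1164 [stop]  node(5,1) S=107.2253 payoff=19.1447 vs cont=20.9894 → 20.9894 [wait]  node(5,2) S=133.2960 payoff=0.0000 vs cont=6.7149 → 6.7149 [wait]  node(5,3) S=165.7056 payoff=0.0000 vs cont=0.9065 → 0.9065 [wait]  node(5,4) S=205.9953 payoff=0.0000 vs cont=0.0000 → 0.0000 [wait]  node(5,5) S=256.0811 payoff=0.0000 vs cont=0.0000 → 0.0000 [wait]  ⇒ S*(5)=86.2536
t_4: node(4,0) S=96.1694 payoff=30.2006 vs cont=30.6830 → 30.6830 [wait]  node(4,1) S=119.5521 payoff=6.8179 vs cont=13.9786 → 13.9786 [wait]  node(4,2) S=148.6200 payoff=0.0000 vs cont=3.8681 → 3.8681 [wait]  node(4,3) S=184.7555 payoff=0.0000 vs cont=0.4627 → 0.4627 [wait]  node(4,4) S=229.6770 payoff=0.0000 vs cont=0.0000 → 0.0000 [wait]  ⇒ S*(4)=-
t_3: node(3,0) S=107.2253 payoff=19.1447 vs cont=22.4586 → 22.4586 [wait]  node(3,1) S=133.2960 payoff=0.0000 vs cont=9.0158 → 9.0158 [wait]  node(3,2) S=165.7056 payoff=0.0000 vs cont=2.1993 → 2.1993 [wait]  node(3,3) S=205.9953 payoff=0.0000 vs cont=0.2362 → 0.2362 [wait]  ⇒ S*(3)=-
t_2: node(2,0) S=119.5521 payoff=6.8179 vs cont=15.8474 → 15.8474 [wait]  node(2,1) S=148.6200 payoff=0.0000 vs cont=5.6712 → 5.6712 [wait]  node(2,2) S=184.7555 payoff=0.0000 vs cont=1.2374 → 1.2374 [wait]  ⇒ S*(2)=-
t_1: node(1,0) S=133.2960 payoff=0.0000 vs cont=10.8465 → 10.8465 [wait]  node(1,1) S=165.7056 payoff=0.0000 vs cont=3.4964 → 3.4964 [wait]  ⇒ S*(1)=-
t_0: node(0,0) S=148.6200 payoff=0.0000 vs cont=7.2364 → 7.2364 [wait]  ⇒ S*(0)=-

price = 7.2364
boundary = - - - - - 86.2536 96.1694 107.2253
tree:
7.2364
10.8465 3.4964
15.8474 5.6712 1.2374
22.4586 9.0158 2.1993 0.2362
30.6830 13.9786 3.8681 0.4627 0.0000
40.1164 20.9894 6.7149 0.9065 0.0000 0.0000
49.0099 30.2006 11.4638 1.7761 0.0000 0.0000 0.0000
56.9864 40.1164 19.1447 3.4799 0.0000 0.0000 0.0000 0.0000
64.1404 49.0099 30.2006 6.8179 0.0000 0.0000 0.0000 0.0000 0.0000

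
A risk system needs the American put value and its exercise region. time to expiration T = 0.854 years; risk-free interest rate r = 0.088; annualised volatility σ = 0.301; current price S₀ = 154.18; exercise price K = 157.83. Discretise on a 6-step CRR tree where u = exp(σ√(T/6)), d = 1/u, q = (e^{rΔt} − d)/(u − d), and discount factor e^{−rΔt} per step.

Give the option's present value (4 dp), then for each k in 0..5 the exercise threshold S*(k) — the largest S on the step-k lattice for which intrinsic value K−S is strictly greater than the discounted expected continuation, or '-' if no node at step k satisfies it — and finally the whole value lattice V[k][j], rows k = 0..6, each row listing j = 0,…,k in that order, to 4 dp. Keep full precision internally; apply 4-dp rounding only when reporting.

params: Δt=0.14233 u=1.12026 d=0.89265 q=0.52702 e^(-rΔt)=0.98755
t_6 payoffs: 79.8253 59.9359 34.9751 3.6500 0.0000 0.0000 0.0000
t_5: node(5,0) S=87.3854 payoff=70.4446 vs cont=68.4801 → 70.4446 [stop]  node(5,1) S=109.6666 payoff=48.1634 vs cont=46.1988 → 48.1634 [stop]  node(5,2) S=137.6291 payoff=20.2009 vs cont=18.2364 → 20.2009 [stop]  node(5,3) S=172.7213 payoff=0.0000 vs cont=1.7049 → 1.7049 [wait]  node(5,4) S=216.7612 payoff=0.0000 vs cont=0.0000 → 0.0000 [wait]  node(5,5) S=272.0303 payoff=0.0000 vs cont=0.0000 → 0.0000 [wait]  ⇒ S*(5)=137.6291
t_4: node(4,0) S=97.8941 payoff=59.9359 vs cont=57.9713 → 59.9359 [stop]  node(4,1) S=122.8549 payoff=34.9751 vs cont=33.0106 → 34.9751 [stop]  node(4,2) S=154.1800 payoff=3.6500 vs cont=10.3231 → 10.3231 [wait]  node(4,3) S=193.4923 payoff=0.0000 vs cont=0.7963 → 0.7963 [wait]  node(4,4) S=242.8284 payoff=0.0000 vs cont=0.0000 → 0.0000 [wait]  ⇒ S*(4)=122.8549
t_3: node(3,0) S=109.6666 payoff=48.1634 vs cont=46.1988 → 48.1634 [stop]  node(3,1) S=137.6291 payoff=20.2009 vs cont=21.7094 → 21.7094 [wait]  node(3,2) S=172.7213 payoff=0.0000 vs cont=5.2363 → 5.2363 [wait]  node(3,3) S=216.7612 payoff=0.0000 vs cont=0.3720 → 0.3720 [wait]  ⇒ S*(3)=109.6666
t_2: node(2,0) S=122.8549 payoff=34.9751 vs cont=33.7957 → 34.9751 [stop]  node(2,1) S=154.1800 payoff=3.6500 vs cont=12.8657 → 12.8657 [wait]  node(2,2) S=193.4923 payoff=0.0000 vs cont=2.6395 → 2.6395 [wait]  ⇒ S*(2)=122.8549
t_1: node(1,0) S=137.6291 payoff=20.2009 vs cont=23.0327 → 23.0327 [wait]  node(1,1) S=172.7213 payoff=0.0000 vs cont=7.3832 → 7.3832 [wait]  ⇒ S*(1)=-
t_0: node(0,0) S=154.1800 payoff=3.6500 vs cont=14.6011 → 14.6011 [wait]  ⇒ S*(0)=-

price = 14.6011
boundary = - - 122.8549 109.6666 122.8549 137.6291
tree:
14.6011
23.0327 7.3832
34.9751 12.8657 2.6395
48.1634 21.7094 5.2363 0.3720
59.9359 34.9751 10.3231 0.7963 0.0000
70.4446 48.1634 20.2009 1.7049 0.0000 0.0000
79.8253 59.9359 34.9751 3.6500 0.0000 0.0000 0.0000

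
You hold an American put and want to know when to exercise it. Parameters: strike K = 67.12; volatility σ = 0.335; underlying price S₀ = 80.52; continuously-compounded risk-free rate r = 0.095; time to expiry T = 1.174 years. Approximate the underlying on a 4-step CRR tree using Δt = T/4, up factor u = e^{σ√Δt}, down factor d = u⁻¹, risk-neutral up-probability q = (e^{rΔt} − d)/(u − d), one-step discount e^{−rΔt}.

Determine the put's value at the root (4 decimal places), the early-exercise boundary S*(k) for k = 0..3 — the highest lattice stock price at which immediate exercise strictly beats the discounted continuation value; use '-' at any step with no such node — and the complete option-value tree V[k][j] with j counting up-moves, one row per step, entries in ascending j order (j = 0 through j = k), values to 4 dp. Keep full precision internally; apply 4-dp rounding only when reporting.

Δt=0.29350, u=1.19900, d=0.83403, q=0.53222, disc=e^(-rΔt)=0.97250
k=4 terminal: V=max(K-S,0) → 28.1594 11.1101 0.0000 0.0000 0.0000
k=3: j=0 S=46.7138 intr=20.4062 cont=18.5605 V=20.4062[EX]; j=1 S=67.1559 intr=0.0000 cont=5.0541 V=5.0541[hold]; j=2 S=96.5435 intr=0.0000 cont=0.0000 V=0.0000[hold]; j=3 S=138.7912 intr=0.0000 cont=0.0000 V=0.0000[hold]  S*(3)=46.7138
k=2: j=0 S=56.0099 intr=11.1101 cont=11.8990 V=11.8990[hold]; j=1 S=80.5200 intr=0.0000 cont=2.2992 V=2.2992[hold]; j=2 S=115.7558 intr=0.0000 cont=0.0000 V=0.0000[hold]  S*(2)=-
k=1: j=0 S=67.1559 intr=0.0000 cont=6.6031 V=6.6031[hold]; j=1 S=96.5435 intr=0.0000 cont=1.0459 V=1.0459[hold]  S*(1)=-
k=0: j=0 S=80.5200 intr=0.0000 cont=3.5452 V=3.5452[hold]  S*(0)=-

price = 3.5452
boundary = - - - 46.7138
tree:
3.5452
6.6031 1.0459
11.8990 2.2992 0.0000
20.4062 5.0541 0.0000 0.0000
28.1594 11.1101 0.0000 0.0000 0.0000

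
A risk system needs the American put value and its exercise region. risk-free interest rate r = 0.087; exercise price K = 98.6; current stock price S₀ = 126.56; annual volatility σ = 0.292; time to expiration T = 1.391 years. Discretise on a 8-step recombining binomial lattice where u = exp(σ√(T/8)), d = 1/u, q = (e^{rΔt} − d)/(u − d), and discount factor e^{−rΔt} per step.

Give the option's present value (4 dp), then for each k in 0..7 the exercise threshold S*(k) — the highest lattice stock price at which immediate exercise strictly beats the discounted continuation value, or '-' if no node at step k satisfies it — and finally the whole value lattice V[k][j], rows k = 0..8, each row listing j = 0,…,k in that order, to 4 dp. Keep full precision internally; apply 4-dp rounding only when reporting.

price = 2.7107
boundary = - - - - 77.7641 68.8494 77.7641 87.8332
tree:
2.7107
4.7205 1.0206
8.0134 1.9594 0.2240
13.1804 3.6983 0.4860 0.0000
20.8359 6.8245 1.0544 0.0000 0.0000
29.7506 12.2049 2.2876 0.0000 0.0000 0.0000
37.6434 20.8359 4.9629 0.0000 0.0000 0.0000 0.0000
44.6314 29.7506 10.7668 0.0000 0.0000 0.0000 0.0000 0.0000
50.8183 37.6434 20.8359 0.0000 0.0000 0.0000 0.0000 0.0000 0.0000

Δt=0.17388  u=1.12948  d=0.88536  q=0.53203  discount=0.98499
step 8 (expiry): payoffs max(K−S,0) = 50.8183 37.6434 20.8359 0.0000 0.0000 0.0000 0.0000 0.0000 0.0000
step 7: (k=7,j=0): S=53.9686, (K−S)⁺=44.6314, hold=43.1511 ⇒ V=44.6314 exercise | (k=7,j=1): S=68.8494, (K−S)⁺=29.7506, hold=28.2703 ⇒ V=29.7506 exercise | (k=7,j=2): S=87.8332, (K−S)⁺=10.7668, hold=9.6041 ⇒ V=10.7668 exercise | (k=7,j=3): S=112.0514, (K−S)⁺=0.0000, hold=0.0000 ⇒ V=0.0000 continue | (k=7,j=4): S=142.9472, (K−S)⁺=0.0000, hold=0.0000 ⇒ V=0.0000 continue | (k=7,j=5): S=182.3620, (K−S)⁺=0.0000, hold=0.0000 ⇒ V=0.0000 continue | (k=7,j=6): S=232.6446, (K−S)⁺=0.0000, hold=0.0000 ⇒ V=0.0000 continue | (k=7,j=7): S=296.7916, (K−S)⁺=0.0000, hold=0.0000 ⇒ V=0.0000 continue  boundary S*=87.8332
step 6: (k=6,j=0): S=60.9566, (K−S)⁺=37.6434, hold=36.1631 ⇒ V=37.6434 exercise | (k=6,j=1): S=77.7641, (K−S)⁺=20.8359, hold=19.3556 ⇒ V=20.8359 exercise | (k=6,j=2): S=99.2060, (K−S)⁺=0.0000, hold=4.9629 ⇒ V=4.9629 continue | (k=6,j=3): S=126.5600, (K−S)⁺=0.0000, hold=0.0000 ⇒ V=0.0000 continue | (k=6,j=4): S=161.4563, (K−S)⁺=0.0000, hold=0.0000 ⇒ V=0.0000 continue | (k=6,j=5): S=205.9746, (K−S)⁺=0.0000, hold=0.0000 ⇒ V=0.0000 continue | (k=6,j=6): S=262.7679, (K−S)⁺=0.0000, hold=0.0000 ⇒ V=0.0000 continue  boundary S*=77.7641
step 5: (k=5,j=0): S=68.8494, (K−S)⁺=29.7506, hold=28.2703 ⇒ V=29.7506 exercise | (k=5,j=1): S=87.8332, (K−S)⁺=10.7668, hold=12.2049 ⇒ V=12.2049 continue | (k=5,j=2): S=112.0514, (K−S)⁺=0.0000, hold=2.2876 ⇒ V=2.2876 continue | (k=5,j=3): S=142.9472, (K−S)⁺=0.0000, hold=0.0000 ⇒ V=0.0000 continue | (k=5,j=4): S=182.3620, (K−S)⁺=0.0000, hold=0.0000 ⇒ V=0.0000 continue | (k=5,j=5): S=232.6446, (K−S)⁺=0.0000, hold=0.0000 ⇒ V=0.0000 continue  boundary S*=68.8494
step 4: (k=4,j=0): S=77.7641, (K−S)⁺=20.8359, hold=20.1092 ⇒ V=20.8359 exercise | (k=4,j=1): S=99.2060, (K−S)⁺=0.0000, hold=6.8245 ⇒ V=6.8245 continue | (k=4,j=2): S=126.5600, (K−S)⁺=0.0000, hold=1.0544 ⇒ V=1.0544 continue | (k=4,j=3): S=161.4563, (K−S)⁺=0.0000, hold=0.0000 ⇒ V=0.0000 continue | (k=4,j=4): S=205.9746, (K−S)⁺=0.0000, hold=0.0000 ⇒ V=0.0000 continue  boundary S*=77.7641
step 3: (k=3,j=0): S=87.8332, (K−S)⁺=10.7668, hold=13.1804 ⇒ V=13.1804 continue | (k=3,j=1): S=112.0514, (K−S)⁺=0.0000, hold=3.6983 ⇒ V=3.6983 continue | (k=3,j=2): S=142.9472, (K−S)⁺=0.0000, hold=0.4860 ⇒ V=0.4860 continue | (k=3,j=3): S=182.3620, (K−S)⁺=0.0000, hold=0.0000 ⇒ V=0.0000 continue  boundary S*=-
step 2: (k=2,j=0): S=99.2060, (K−S)⁺=0.0000, hold=8.0134 ⇒ V=8.0134 continue | (k=2,j=1): S=126.5600, (K−S)⁺=0.0000, hold=1.9594 ⇒ V=1.9594 continue | (k=2,j=2): S=161.4563, (K−S)⁺=0.0000, hold=0.2240 ⇒ V=0.2240 continue  boundary S*=-
step 1: (k=1,j=0): S=112.0514, (K−S)⁺=0.0000, hold=4.7205 ⇒ V=4.7205 continue | (k=1,j=1): S=142.9472, (K−S)⁺=0.0000, hold=1.0206 ⇒ V=1.0206 continue  boundary S*=-
step 0: (k=0,j=0): S=126.5600, (K−S)⁺=0.0000, hold=2.7107 ⇒ V=2.7107 continue  boundary S*=-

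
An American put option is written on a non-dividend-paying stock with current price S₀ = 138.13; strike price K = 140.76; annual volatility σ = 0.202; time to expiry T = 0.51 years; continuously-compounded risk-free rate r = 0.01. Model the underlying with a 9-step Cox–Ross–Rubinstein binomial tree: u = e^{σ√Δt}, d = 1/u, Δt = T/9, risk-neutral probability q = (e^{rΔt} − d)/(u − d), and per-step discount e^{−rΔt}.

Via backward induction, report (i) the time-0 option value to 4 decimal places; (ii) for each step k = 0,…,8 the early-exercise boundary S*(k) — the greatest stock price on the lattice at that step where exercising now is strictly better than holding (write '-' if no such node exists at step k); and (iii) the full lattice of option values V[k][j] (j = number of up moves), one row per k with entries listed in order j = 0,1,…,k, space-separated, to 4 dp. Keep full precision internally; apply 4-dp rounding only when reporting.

price = 9.2077
boundary = - - - - 113.9606 108.6104 113.9606 119.5744 125.4646
tree:
9.2077
12.6008 5.7409
16.7449 8.3683 3.0550
21.5480 11.8418 4.8182 1.2516
26.7994 16.1911 7.3982 2.1797 0.3019
32.1496 21.2853 10.9891 3.7267 0.5968 0.0000
37.2486 26.7994 15.6588 6.2161 1.1798 0.0000 0.0000
42.1083 32.1496 21.1856 10.0128 2.3323 0.0000 0.0000 0.0000
46.7397 37.2486 26.7994 15.2954 4.6107 0.0000 0.0000 0.0000 0.0000
51.1538 42.1083 32.1496 21.1856 9.1149 0.0000 0.0000 0.0000 0.0000 0.0000

Δt=0.05667  u=1.04926  d=0.95305  q=0.49387  discount=0.99943
step 9 (expiry): payoffs max(K−S,0) = 51.1538 42.1083 32.1496 21.1856 9.1149 0.0000 0.0000 0.0000 0.0000 0.0000
step 8: (k=8,j=0): S=94.0203, (K−S)⁺=46.7397, hold=46.6600 ⇒ V=46.7397 exercise | (k=8,j=1): S=103.5114, (K−S)⁺=37.2486, hold=37.1689 ⇒ V=37.2486 exercise | (k=8,j=2): S=113.9606, (K−S)⁺=26.7994, hold=26.7197 ⇒ V=26.7994 exercise | (k=8,j=3): S=125.4646, (K−S)⁺=15.2954, hold=15.2156 ⇒ V=15.2954 exercise | (k=8,j=4): S=138.1300, (K−S)⁺=2.6300, hold=4.6107 ⇒ V=4.6107 continue | (k=8,j=5): S=152.0739, (K−S)⁺=0.0000, hold=0.0000 ⇒ V=0.0000 continue | (k=8,j=6): S=167.4254, (K−S)⁺=0.0000, hold=0.0000 ⇒ V=0.0000 continue | (k=8,j=7): S=184.3266, (K−S)⁺=0.0000, hold=0.0000 ⇒ V=0.0000 continue | (k=8,j=8): S=202.9339, (K−S)⁺=0.0000, hold=0.0000 ⇒ V=0.0000 continue  boundary S*=125.4646
step 7: (k=7,j=0): S=98.6517, (K−S)⁺=42.1083, hold=42.0285 ⇒ V=42.1083 exercise | (k=7,j=1): S=108.6104, (K−S)⁺=32.1496, hold=32.0699 ⇒ V=32.1496 exercise | (k=7,j=2): S=119.5744, (K−S)⁺=21.1856, hold=21.1059 ⇒ V=21.1856 exercise | (k=7,j=3): S=131.6451, (K−S)⁺=9.1149, hold=10.0128 ⇒ V=10.0128 continue | (k=7,j=4): S=144.9344, (K−S)⁺=0.0000, hold=2.3323 ⇒ V=2.3323 continue | (k=7,j=5): S=159.5651, (K−S)⁺=0.0000, hold=0.0000 ⇒ V=0.0000 continue | (k=7,j=6): S=175.6728, (K−S)⁺=0.0000, hold=0.0000 ⇒ V=0.0000 continue | (k=7,j=7): S=193.4066, (K−S)⁺=0.0000, hold=0.0000 ⇒ V=0.0000 continue  boundary S*=119.5744
step 6: (k=6,j=0): S=103.5114, (K−S)⁺=37.2486, hold=37.1689 ⇒ V=37.2486 exercise | (k=6,j=1): S=113.9606, (K−S)⁺=26.7994, hold=26.7197 ⇒ V=26.7994 exercise | (k=6,j=2): S=125.4646, (K−S)⁺=15.2954, hold=15.6588 ⇒ V=15.6588 continue | (k=6,j=3): S=138.1300, (K−S)⁺=2.6300, hold=6.2161 ⇒ V=6.2161 continue | (k=6,j=4): S=152.0739, (K−S)⁺=0.0000, hold=1.1798 ⇒ V=1.1798 continue | (k=6,j=5): S=167.4254, (K−S)⁺=0.0000, hold=0.0000 ⇒ V=0.0000 continue | (k=6,j=6): S=184.3266, (K−S)⁺=0.0000, hold=0.0000 ⇒ V=0.0000 continue  boundary S*=113.9606
step 5: (k=5,j=0): S=108.6104, (K−S)⁺=32.1496, hold=32.0699 ⇒ V=32.1496 exercise | (k=5,j=1): S=119.5744, (K−S)⁺=21.1856, hold=21.2853 ⇒ V=21.2853 continue | (k=5,j=2): S=131.6451, (K−S)⁺=9.1149, hold=10.9891 ⇒ V=10.9891 continue | (k=5,j=3): S=144.9344, (K−S)⁺=0.0000, hold=3.7267 ⇒ V=3.7267 continue | (k=5,j=4): S=159.5651, (K−S)⁺=0.0000, hold=0.5968 ⇒ V=0.5968 continue | (k=5,j=5): S=175.6728, (K−S)⁺=0.0000, hold=0.0000 ⇒ V=0.0000 continue  boundary S*=108.6104
step 4: (k=4,j=0): S=113.9606, (K−S)⁺=26.7994, hold=26.7688 ⇒ V=26.7994 exercise | (k=4,j=1): S=125.4646, (K−S)⁺=15.2954, hold=16.1911 ⇒ V=16.1911 continue | (k=4,j=2): S=138.1300, (K−S)⁺=2.6300, hold=7.3982 ⇒ V=7.3982 continue | (k=4,j=3): S=152.0739, (K−S)⁺=0.0000, hold=2.1797 ⇒ V=2.1797 continue | (k=4,j=4): S=167.4254, (K−S)⁺=0.0000, hold=0.3019 ⇒ V=0.3019 continue  boundary S*=113.9606
step 3: (k=3,j=0): S=119.5744, (K−S)⁺=21.1856, hold=21.5480 ⇒ V=21.5480 continue | (k=3,j=1): S=131.6451, (K−S)⁺=9.1149, hold=11.8418 ⇒ V=11.8418 continue | (k=3,j=2): S=144.9344, (K−S)⁺=0.0000, hold=4.8182 ⇒ V=4.8182 continue | (k=3,j=3): S=159.5651, (K−S)⁺=0.0000, hold=1.2516 ⇒ V=1.2516 continue  boundary S*=-
step 2: (k=2,j=0): S=125.4646, (K−S)⁺=15.2954, hold=16.7449 ⇒ V=16.7449 continue | (k=2,j=1): S=138.1300, (K−S)⁺=2.6300, hold=8.3683 ⇒ V=8.3683 continue | (k=2,j=2): S=152.0739, (K−S)⁺=0.0000, hold=3.0550 ⇒ V=3.0550 continue  boundary S*=-
step 1: (k=1,j=0): S=131.6451, (K−S)⁺=9.1149, hold=12.6008 ⇒ V=12.6008 continue | (k=1,j=1): S=144.9344, (K−S)⁺=0.0000, hold=5.7409 ⇒ V=5.7409 continue  boundary S*=-
step 0: (k=0,j=0): S=138.1300, (K−S)⁺=2.6300, hold=9.2077 ⇒ V=9.2077 continue  boundary S*=-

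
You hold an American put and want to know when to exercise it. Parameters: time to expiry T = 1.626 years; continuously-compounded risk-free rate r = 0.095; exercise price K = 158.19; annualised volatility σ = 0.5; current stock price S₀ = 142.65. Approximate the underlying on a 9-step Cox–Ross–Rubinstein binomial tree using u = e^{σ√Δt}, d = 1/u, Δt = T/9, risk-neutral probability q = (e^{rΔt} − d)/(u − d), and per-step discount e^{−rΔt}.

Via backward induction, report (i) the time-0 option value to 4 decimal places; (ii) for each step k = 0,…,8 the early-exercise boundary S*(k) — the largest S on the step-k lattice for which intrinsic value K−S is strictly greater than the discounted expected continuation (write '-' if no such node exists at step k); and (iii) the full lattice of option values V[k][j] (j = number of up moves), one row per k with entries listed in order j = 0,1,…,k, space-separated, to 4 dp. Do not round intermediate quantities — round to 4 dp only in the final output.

price = 35.5659
boundary = - - 93.2557 75.4010 93.2557 75.4010 93.2557 75.4010 93.2557
tree:
35.5659
48.7625 22.9552
64.9343 33.4924 12.6924
82.7890 47.4380 20.0203 5.4391
97.2252 64.9343 30.7284 9.4737 1.3906
108.8975 82.7890 45.6053 16.1793 2.7603 0.0000
118.3350 97.2252 64.9343 26.9038 5.4791 0.0000 0.0000
125.9656 108.8975 82.7890 43.0580 10.8758 0.0000 0.0000 0.0000
132.1353 118.3350 97.2252 64.9343 21.5882 0.0000 0.0000 0.0000 0.0000
137.1237 125.9656 108.8975 82.7890 42.8517 0.0000 0.0000 0.0000 0.0000 0.0000

params: Δt=0.18067 u=1.23680 d=0.80854 q=0.48749 e^(-rΔt)=0.98298
t_9 payoffs: 137.1237 125.9656 108.8975 82.7890 42.8517 0.0000 0.0000 0.0000 0.0000 0.0000
t_8: node(8,0) S=26.0547 payoff=132.1353 vs cont=129.4434 → 132.1353 [stop]  node(8,1) S=39.8550 payoff=118.3350 vs cont=115.6431 → 118.3350 [stop]  node(8,2) S=60.9648 payoff=97.2252 vs cont=94.5333 → 97.2252 [stop]  node(8,3) S=93.2557 payoff=64.9343 vs cont=62.2424 → 64.9343 [stop]  node(8,4) S=142.6500 payoff=15.5400 vs cont=21.5882 → 21.5882 [wait]  node(8,5) S=218.2068 payoff=0.0000 vs cont=0.0000 → 0.0000 [wait]  node(8,6) S=333.7833 payoff=0.0000 vs cont=0.0000 → 0.0000 [wait]  node(8,7) S=510.5768 payoff=0.0000 vs cont=0.0000 → 0.0000 [wait]  node(8,8) S=781.0117 payoff=0.0000 vs cont=0.0000 → 0.0000 [wait]  ⇒ S*(8)=93.2557
t_7: node(7,0) S=32.2244 payoff=125.9656 vs cont=123.2737 → 125.9656 [stop]  node(7,1) S=49.2925 payoff=108.8975 vs cont=106.2056 → 108.8975 [stop]  node(7,2) S=75.4010 payoff=82.7890 vs cont=80.0971 → 82.7890 [stop]  node(7,3) S=115.3383 payoff=42.8517 vs cont=43.0580 → 43.0580 [wait]  node(7,4) S=176.4290 payoff=0.0000 vs cont=10.8758 → 10.8758 [wait]  node(7,5) S=269.8774 payoff=0.0000 vs cont=0.0000 → 0.0000 [wait]  node(7,6) S=412.8220 payoff=0.0000 vs cont=0.0000 → 0.0000 [wait]  node(7,7) S=631.4796 payoff=0.0000 vs cont=0.0000 → 0.0000 [wait]  ⇒ S*(7)=75.4010
t_6: node(6,0) S=39.8550 payoff=118.3350 vs cont=115.6431 → 118.3350 [stop]  node(6,1) S=60.9648 payoff=97.2252 vs cont=94.5333 → 97.2252 [stop]  node(6,2) S=93.2557 payoff=64.9343 vs cont=62.3413 → 64.9343 [stop]  node(6,3) S=142.6500 payoff=15.5400 vs cont=26.9038 → 26.9038 [wait]  node(6,4) S=218.2068 payoff=0.0000 vs cont=5.4791 → 5.4791 [wait]  node(6,5) S=333.7833 payoff=0.0000 vs cont=0.0000 → 0.0000 [wait]  node(6,6) S=510.5768 payoff=0.0000 vs cont=0.0000 → 0.0000 [wait]  ⇒ S*(6)=93.2557
t_5: node(5,0) S=49.2925 payoff=108.8975 vs cont=106.2056 → 108.8975 [stop]  node(5,1) S=75.4010 payoff=82.7890 vs cont=80.0971 → 82.7890 [stop]  node(5,2) S=115.3383 payoff=42.8517 vs cont=45.6053 → 45.6053 [wait]  node(5,3) S=176.4290 payoff=0.0000 vs cont=16.1793 → 16.1793 [wait]  node(5,4) S=269.8774 payoff=0.0000 vs cont=2.7603 → 2.7603 [wait]  node(5,5) S=412.8220 payoff=0.0000 vs cont=0.0000 → 0.0000 [wait]  ⇒ S*(5)=75.4010
t_4: node(4,0) S=60.9648 payoff=97.2252 vs cont=94.5333 → 97.2252 [stop]  node(4,1) S=93.2557 payoff=64.9343 vs cont=63.5619 → 64.9343 [stop]  node(4,2) S=142.6500 payoff=15.5400 vs cont=30.7284 → 30.7284 [wait]  node(4,3) S=218.2068 payoff=0.0000 vs cont=9.4737 → 9.4737 [wait]  node(4,4) S=333.7833 payoff=0.0000 vs cont=1.3906 → 1.3906 [wait]  ⇒ S*(4)=93.2557
t_3: node(3,0) S=75.4010 payoff=82.7890 vs cont=80.0971 → 82.7890 [stop]  node(3,1) S=115.3383 payoff=42.8517 vs cont=47.4380 → 47.4380 [wait]  node(3,2) S=176.4290 payoff=0.0000 vs cont=20.0203 → 20.0203 [wait]  node(3,3) S=269.8774 payoff=0.0000 vs cont=5.4391 → 5.4391 [wait]  ⇒ S*(3)=75.4010
t_2: node(2,0) S=93.2557 payoff=64.9343 vs cont=64.4402 → 64.9343 [stop]  node(2,1) S=142.6500 payoff=15.5400 vs cont=33.4924 → 33.4924 [wait]  node(2,2) S=218.2068 payoff=0.0000 vs cont=12.6924 → 12.6924 [wait]  ⇒ S*(2)=93.2557
t_1: node(1,0) S=115.3383 payoff=42.8517 vs cont=48.7625 → 48.7625 [wait]  node(1,1) S=176.4290 payoff=0.0000 vs cont=22.9552 → 22.9552 [wait]  ⇒ S*(1)=-
t_0: node(0,0) S=142.6500 payoff=15.5400 vs cont=35.5659 → 35.5659 [wait]  ⇒ S*(0)=-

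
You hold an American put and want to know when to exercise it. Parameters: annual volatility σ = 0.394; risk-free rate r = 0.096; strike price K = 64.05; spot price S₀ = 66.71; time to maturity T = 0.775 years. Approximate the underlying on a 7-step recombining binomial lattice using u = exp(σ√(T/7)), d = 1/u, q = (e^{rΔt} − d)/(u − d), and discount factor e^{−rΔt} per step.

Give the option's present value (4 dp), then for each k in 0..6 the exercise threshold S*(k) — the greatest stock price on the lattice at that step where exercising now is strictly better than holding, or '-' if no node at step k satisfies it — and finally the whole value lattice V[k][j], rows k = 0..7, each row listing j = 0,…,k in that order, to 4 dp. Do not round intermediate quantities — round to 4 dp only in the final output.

Δt=0.11071  u=1.14008  d=0.87713  q=0.50791  discount=0.98943
step 7 (expiry): payoffs max(K−S,0) = 37.4033 29.4151 19.0322 5.5366 0.0000 0.0000 0.0000 0.0000
step 6: (k=6,j=0): S=30.3794, (K−S)⁺=33.6706, hold=32.9935 ⇒ V=33.6706 exercise | (k=6,j=1): S=39.4866, (K−S)⁺=24.5634, hold=23.8863 ⇒ V=24.5634 exercise | (k=6,j=2): S=51.3240, (K−S)⁺=12.7260, hold=12.0489 ⇒ V=12.7260 exercise | (k=6,j=3): S=66.7100, (K−S)⁺=0.0000, hold=2.6957 ⇒ V=2.6957 continue | (k=6,j=4): S=86.7085, (K−S)⁺=0.0000, hold=0.0000 ⇒ V=0.0000 continue | (k=6,j=5): S=112.7022, (K−S)⁺=0.0000, hold=0.0000 ⇒ V=0.0000 continue | (k=6,j=6): S=146.4884, (K−S)⁺=0.0000, hold=0.0000 ⇒ V=0.0000 continue  boundary S*=51.3240
step 5: (k=5,j=0): S=34.6349, (K−S)⁺=29.4151, hold=28.7379 ⇒ V=29.4151 exercise | (k=5,j=1): S=45.0178, (K−S)⁺=19.0322, hold=18.3550 ⇒ V=19.0322 exercise | (k=5,j=2): S=58.5134, (K−S)⁺=5.5366, hold=7.5509 ⇒ V=7.5509 continue | (k=5,j=3): S=76.0547, (K−S)⁺=0.0000, hold=1.3125 ⇒ V=1.3125 continue | (k=5,j=4): S=98.8547, (K−S)⁺=0.0000, hold=0.0000 ⇒ V=0.0000 continue | (k=5,j=5): S=128.4896, (K−S)⁺=0.0000, hold=0.0000 ⇒ V=0.0000 continue  boundary S*=45.0178
step 4: (k=4,j=0): S=39.4866, (K−S)⁺=24.5634, hold=23.8863 ⇒ V=24.5634 exercise | (k=4,j=1): S=51.3240, (K−S)⁺=12.7260, hold=13.0611 ⇒ V=13.0611 continue | (k=4,j=2): S=66.7100, (K−S)⁺=0.0000, hold=4.3360 ⇒ V=4.3360 continue | (k=4,j=3): S=86.7085, (K−S)⁺=0.0000, hold=0.6390 ⇒ V=0.6390 continue | (k=4,j=4): S=112.7022, (K−S)⁺=0.0000, hold=0.0000 ⇒ V=0.0000 continue  boundary S*=39.4866
step 3: (k=3,j=0): S=45.0178, (K−S)⁺=19.0322, hold=18.5234 ⇒ V=19.0322 exercise | (k=3,j=1): S=58.5134, (K−S)⁺=5.5366, hold=8.5383 ⇒ V=8.5383 continue | (k=3,j=2): S=76.0547, (K−S)⁺=0.0000, hold=2.4323 ⇒ V=2.4323 continue | (k=3,j=3): S=98.8547, (K−S)⁺=0.0000, hold=0.3111 ⇒ V=0.3111 continue  boundary S*=45.0178
step 2: (k=2,j=0): S=51.3240, (K−S)⁺=12.7260, hold=13.5574 ⇒ V=13.5574 continue | (k=2,j=1): S=66.7100, (K−S)⁺=0.0000, hold=5.3796 ⇒ V=5.3796 continue | (k=2,j=2): S=86.7085, (K−S)⁺=0.0000, hold=1.3406 ⇒ V=1.3406 continue  boundary S*=-
step 1: (k=1,j=0): S=58.5134, (K−S)⁺=5.5366, hold=9.3044 ⇒ V=9.3044 continue | (k=1,j=1): S=76.0547, (K−S)⁺=0.0000, hold=3.2930 ⇒ V=3.2930 continue  boundary S*=-
step 0: (k=0,j=0): S=66.7100, (K−S)⁺=0.0000, hold=6.1850 ⇒ V=6.1850 continue  boundary S*=-

price = 6.1850
boundary = - - - 45.0178 39.4866 45.0178 51.3240
tree:
6.1850
9.3044 3.2930
13.5574 5.3796 1.3406
19.0322 8.5383 2.4323 0.3111
24.5634 13.0611 4.3360 0.6390 0.0000
29.4151 19.0322 7.5509 1.3125 0.0000 0.0000
33.6706 24.5634 12.7260 2.6957 0.0000 0.0000 0.0000
37.4033 29.4151 19.0322 5.5366 0.0000 0.0000 0.0000 0.0000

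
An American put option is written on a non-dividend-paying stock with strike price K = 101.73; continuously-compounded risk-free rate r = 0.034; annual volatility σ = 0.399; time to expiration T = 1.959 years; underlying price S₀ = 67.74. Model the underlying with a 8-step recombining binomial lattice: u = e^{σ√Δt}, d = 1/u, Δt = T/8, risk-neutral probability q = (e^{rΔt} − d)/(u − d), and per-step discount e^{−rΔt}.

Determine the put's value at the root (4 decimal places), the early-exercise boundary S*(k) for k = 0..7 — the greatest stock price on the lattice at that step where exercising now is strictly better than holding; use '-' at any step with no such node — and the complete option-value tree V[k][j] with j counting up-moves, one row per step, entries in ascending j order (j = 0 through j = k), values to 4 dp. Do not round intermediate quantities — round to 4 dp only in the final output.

price = 36.7451
boundary = - - 45.6401 55.6027 45.6401 55.6027 67.7400 82.5267
tree:
36.7451
46.1532 26.8650
56.0899 35.8479 17.2856
64.2674 46.1273 24.9764 8.9827
70.9797 56.0899 34.7576 14.4700 2.9994
76.4894 64.2674 46.1273 22.6465 5.5738 0.1709
81.0119 70.9797 56.0899 33.9900 10.3499 0.3262 0.0000
84.7240 76.4894 64.2674 46.1273 19.2033 0.6228 0.0000 0.0000
87.7711 81.0119 70.9797 56.0899 33.9900 1.1890 0.0000 0.0000 0.0000

Δt=0.24488, u=1.21829, d=0.82083, q=0.47183, disc=e^(-rΔt)=0.99171
k=8 terminal: V=max(K-S,0) → 87.7711 81.0119 70.9797 56.0899 33.9900 1.1890 0.0000 0.0000 0.0000
k=7: j=0 S=17.0060 intr=84.7240 cont=83.8806 V=84.7240[EX]; j=1 S=25.2406 intr=76.4894 cont=75.6459 V=76.4894[EX]; j=2 S=37.4626 intr=64.2674 cont=63.4239 V=64.2674[EX]; j=3 S=55.6027 intr=46.1273 cont=45.2838 V=46.1273[EX]; j=4 S=82.5267 intr=19.2033 cont=18.3599 V=19.2033[EX]; j=5 S=122.4877 intr=0.0000 cont=0.6228 V=0.6228[hold]; j=6 S=181.7986 intr=0.0000 cont=0.0000 V=0.0000[hold]; j=7 S=269.8290 intr=0.0000 cont=0.0000 V=0.0000[hold]  S*(7)=82.5267
k=6: j=0 S=20.7181 intr=81.0119 cont=80.1684 V=81.0119[EX]; j=1 S=30.7503 intr=70.9797 cont=70.1363 V=70.9797[EX]; j=2 S=45.6401 intr=56.0899 cont=55.2464 V=56.0899[EX]; j=3 S=67.7400 intr=33.9900 cont=33.1465 V=33.9900[EX]; j=4 S=100.5410 intr=1.1890 cont=10.3499 V=10.3499[hold]; j=5 S=149.2250 intr=0.0000 cont=0.3262 V=0.3262[hold]; j=6 S=221.4826 intr=0.0000 cont=0.0000 V=0.0000[hold]  S*(6)=67.7400
k=5: j=0 S=25.2406 intr=76.4894 cont=75.6459 V=76.4894[EX]; j=1 S=37.4626 intr=64.2674 cont=63.4239 V=64.2674[EX]; j=2 S=55.6027 intr=46.1273 cont=45.2838 V=46.1273[EX]; j=3 S=82.5267 intr=19.2033 cont=22.6465 V=22.6465[hold]; j=4 S=122.4877 intr=0.0000 cont=5.5738 V=5.5738[hold]; j=5 S=181.7986 intr=0.0000 cont=0.1709 V=0.1709[hold]  S*(5)=55.6027
k=4: j=0 S=30.7503 intr=70.9797 cont=70.1363 V=70.9797[EX]; j=1 S=45.6401 intr=56.0899 cont=55.2464 V=56.0899[EX]; j=2 S=67.7400 intr=33.9900 cont=34.7576 V=34.7576[hold]; j=3 S=100.5410 intr=1.1890 cont=14.4700 V=14.4700[hold]; j=4 S=149.2250 intr=0.0000 cont=2.9994 V=2.9994[hold]  S*(4)=45.6401
k=3: j=0 S=37.4626 intr=64.2674 cont=63.4239 V=64.2674[EX]; j=1 S=55.6027 intr=46.1273 cont=45.6430 V=46.1273[EX]; j=2 S=82.5267 intr=19.2033 cont=24.9764 V=24.9764[hold]; j=3 S=122.4877 intr=0.0000 cont=8.9827 V=8.9827[hold]  S*(3)=55.6027
k=2: j=0 S=45.6401 intr=56.0899 cont=55.2464 V=56.0899[EX]; j=1 S=67.7400 intr=33.9900 cont=35.8479 V=35.8479[hold]; j=2 S=100.5410 intr=1.1890 cont=17.2856 V=17.2856[hold]  S*(2)=45.6401
k=1: j=0 S=55.6027 intr=46.1273 cont=46.1532 V=46.1532[hold]; j=1 S=82.5267 intr=19.2033 cont=26.8650 V=26.8650[hold]  S*(1)=-
k=0: j=0 S=67.7400 intr=33.9900 cont=36.7451 V=36.7451[hold]  S*(0)=-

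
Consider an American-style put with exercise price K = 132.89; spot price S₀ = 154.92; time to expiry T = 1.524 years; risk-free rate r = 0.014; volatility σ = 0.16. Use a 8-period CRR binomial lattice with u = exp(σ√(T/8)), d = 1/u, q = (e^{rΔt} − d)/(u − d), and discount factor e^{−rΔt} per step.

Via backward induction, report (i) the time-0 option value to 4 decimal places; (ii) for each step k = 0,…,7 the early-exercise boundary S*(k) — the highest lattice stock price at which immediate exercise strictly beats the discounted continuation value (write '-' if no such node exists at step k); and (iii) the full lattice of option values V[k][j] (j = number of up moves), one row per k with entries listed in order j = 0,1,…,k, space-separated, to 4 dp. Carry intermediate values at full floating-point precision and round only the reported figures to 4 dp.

Δt=0.19050, u=1.07233, d=0.93255, q=0.50165, disc=e^(-rΔt)=0.99734
k=8 terminal: V=max(K-S,0) → 44.2808 30.9989 15.7263 0.0000 0.0000 0.0000 0.0000 0.0000 0.0000
k=7: j=0 S=95.0184 intr=37.8716 cont=37.5177 V=37.8716[EX]; j=1 S=109.2609 intr=23.6291 cont=23.2752 V=23.6291[EX]; j=2 S=125.6382 intr=7.2518 cont=7.8162 V=7.8162[hold]; j=3 S=144.4704 intr=0.0000 cont=0.0000 V=0.0000[hold]; j=4 S=166.1254 intr=0.0000 cont=0.0000 V=0.0000[hold]; j=5 S=191.0263 intr=0.0000 cont=0.0000 V=0.0000[hold]; j=6 S=219.6596 intr=0.0000 cont=0.0000 V=0.0000[hold]; j=7 S=252.5849 intr=0.0000 cont=0.0000 V=0.0000[hold]  S*(7)=109.2609
k=6: j=0 S=101.8911 intr=30.9989 cont=30.6450 V=30.9989[EX]; j=1 S=117.1637 intr=15.7263 cont=15.6547 V=15.7263[EX]; j=2 S=134.7257 intr=0.0000 cont=3.8848 V=3.8848[hold]; j=3 S=154.9200 intr=0.0000 cont=0.0000 V=0.0000[hold]; j=4 S=178.1413 intr=0.0000 cont=0.0000 V=0.0000[hold]; j=5 S=204.8433 intr=0.0000 cont=0.0000 V=0.0000[hold]; j=6 S=235.5477 intr=0.0000 cont=0.0000 V=0.0000[hold]  S*(6)=117.1637
k=5: j=0 S=109.2609 intr=23.6291 cont=23.2752 V=23.6291[EX]; j=1 S=125.6382 intr=7.2518 cont=9.7599 V=9.7599[hold]; j=2 S=144.4704 intr=0.0000 cont=1.9308 V=1.9308[hold]; j=3 S=166.1254 intr=0.0000 cont=0.0000 V=0.0000[hold]; j=4 S=191.0263 intr=0.0000 cont=0.0000 V=0.0000[hold]; j=5 S=219.6596 intr=0.0000 cont=0.0000 V=0.0000[hold]  S*(5)=109.2609
k=4: j=0 S=117.1637 intr=15.7263 cont=16.6272 V=16.6272[hold]; j=1 S=134.7257 intr=0.0000 cont=5.8169 V=5.8169[hold]; j=2 S=154.9200 intr=0.0000 cont=0.9597 V=0.9597[hold]; j=3 S=178.1413 intr=0.0000 cont=0.0000 V=0.0000[hold]; j=4 S=204.8433 intr=0.0000 cont=0.0000 V=0.0000[hold]  S*(4)=-
k=3: j=0 S=125.6382 intr=7.2518 cont=11.1743 V=11.1743[hold]; j=1 S=144.4704 intr=0.0000 cont=3.3712 V=3.3712[hold]; j=2 S=166.1254 intr=0.0000 cont=0.4770 V=0.4770[hold]; j=3 S=191.0263 intr=0.0000 cont=0.0000 V=0.0000[hold]  S*(3)=-
k=2: j=0 S=134.7257 intr=0.0000 cont=7.2405 V=7.2405[hold]; j=1 S=154.9200 intr=0.0000 cont=1.9142 V=1.9142[hold]; j=2 S=178.1413 intr=0.0000 cont=0.2371 V=0.2371[hold]  S*(2)=-
k=1: j=0 S=144.4704 intr=0.0000 cont=4.5564 V=4.5564[hold]; j=1 S=166.1254 intr=0.0000 cont=1.0700 V=1.0700[hold]  S*(1)=-
k=0: j=0 S=154.9200 intr=0.0000 cont=2.8000 V=2.8000[hold]  S*(0)=-

price = 2.8000
boundary = - - - - - 109.2609 117.1637 109.2609
tree:
2.8000
4.5564 1.0700
7.2405 1.9142 0.2371
11.1743 3.3712 0.4770 0.0000
16.6272 5.8169 0.9597 0.0000 0.0000
23.6291 9.7599 1.9308 0.0000 0.0000 0.0000
30.9989 15.7263 3.8848 0.0000 0.0000 0.0000 0.0000
37.8716 23.6291 7.8162 0.0000 0.0000 0.0000 0.0000 0.0000
44.2808 30.9989 15.7263 0.0000 0.0000 0.0000 0.0000 0.0000 0.0000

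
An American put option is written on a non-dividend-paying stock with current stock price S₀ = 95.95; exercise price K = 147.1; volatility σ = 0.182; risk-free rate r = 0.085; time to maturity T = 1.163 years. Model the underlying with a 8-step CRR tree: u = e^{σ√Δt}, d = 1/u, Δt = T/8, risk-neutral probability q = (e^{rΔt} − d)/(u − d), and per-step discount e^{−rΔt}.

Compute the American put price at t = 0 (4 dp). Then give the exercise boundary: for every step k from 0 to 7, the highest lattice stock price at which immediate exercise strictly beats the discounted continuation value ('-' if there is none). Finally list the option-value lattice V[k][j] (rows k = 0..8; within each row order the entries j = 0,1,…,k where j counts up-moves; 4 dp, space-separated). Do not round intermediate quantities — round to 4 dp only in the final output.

price = 51.1500
boundary = 95.9500 102.8447 110.2349 118.1561 126.6465 118.1561 126.6465 135.7470
tree:
51.1500
57.5825 44.2553
63.5838 51.1500 36.8651
69.1827 57.5825 44.2553 28.9439
74.4063 63.5838 51.1500 36.8651 20.4535
79.2797 69.1827 57.5825 44.2553 28.9439 11.5701
83.8264 74.4063 63.5838 51.1500 36.8651 20.4535 5.1792
88.0682 79.2797 69.1827 57.5825 44.2553 28.9439 11.3530 0.6755
92.0257 83.8264 74.4063 63.5838 51.1500 36.8651 20.4535 1.5986 0.0000

Δt=0.14538  u=1.07186  d=0.93296  q=0.57217  discount=0.98772
step 8 (expiry): payoffs max(K−S,0) = 92.0257 83.8264 74.4063 63.5838 51.1500 36.8651 20.4535 1.5986 0.0000
step 7: (k=7,j=0): S=59.0318, (K−S)⁺=88.0682, hold=86.2617 ⇒ V=88.0682 exercise | (k=7,j=1): S=67.8203, (K−S)⁺=79.2797, hold=77.4732 ⇒ V=79.2797 exercise | (k=7,j=2): S=77.9173, (K−S)⁺=69.1827, hold=67.3762 ⇒ V=69.1827 exercise | (k=7,j=3): S=89.5175, (K−S)⁺=57.5825, hold=55.7760 ⇒ V=57.5825 exercise | (k=7,j=4): S=102.8447, (K−S)⁺=44.2553, hold=42.4488 ⇒ V=44.2553 exercise | (k=7,j=5): S=118.1561, (K−S)⁺=28.9439, hold=27.1374 ⇒ V=28.9439 exercise | (k=7,j=6): S=135.7470, (K−S)⁺=11.3530, hold=9.5465 ⇒ V=11.3530 exercise | (k=7,j=7): S=155.9568, (K−S)⁺=0.0000, hold=0.6755 ⇒ V=0.6755 continue  boundary S*=135.7470
step 6: (k=6,j=0): S=63.2736, (K−S)⁺=83.8264, hold=82.0199 ⇒ V=83.8264 exercise | (k=6,j=1): S=72.6937, (K−S)⁺=74.4063, hold=72.5998 ⇒ V=74.4063 exercise | (k=6,j=2): S=83.5162, (K−S)⁺=63.5838, hold=61.7773 ⇒ V=63.5838 exercise | (k=6,j=3): S=95.9500, (K−S)⁺=51.1500, hold=49.3435 ⇒ V=51.1500 exercise | (k=6,j=4): S=110.2349, (K−S)⁺=36.8651, hold=35.0586 ⇒ V=36.8651 exercise | (k=6,j=5): S=126.6465, (K−S)⁺=20.4535, hold=18.6470 ⇒ V=20.4535 exercise | (k=6,j=6): S=145.5014, (K−S)⁺=1.5986, hold=5.1792 ⇒ V=5.1792 continue  boundary S*=126.6465
step 5: (k=5,j=0): S=67.8203, (K−S)⁺=79.2797, hold=77.4732 ⇒ V=79.2797 exercise | (k=5,j=1): S=77.9173, (K−S)⁺=69.1827, hold=67.3762 ⇒ V=69.1827 exercise | (k=5,j=2): S=89.5175, (K−S)⁺=57.5825, hold=55.7760 ⇒ V=57.5825 exercise | (k=5,j=3): S=102.8447, (K−S)⁺=44.2553, hold=42.4488 ⇒ V=44.2553 exercise | (k=5,j=4): S=118.1561, (K−S)⁺=28.9439, hold=27.1374 ⇒ V=28.9439 exercise | (k=5,j=5): S=135.7470, (K−S)⁺=11.3530, hold=11.5701 ⇒ V=11.5701 continue  boundary S*=118.1561
step 4: (k=4,j=0): S=72.6937, (K−S)⁺=74.4063, hold=72.5998 ⇒ V=74.4063 exercise | (k=4,j=1): S=83.5162, (K−S)⁺=63.5838, hold=61.7773 ⇒ V=63.5838 exercise | (k=4,j=2): S=95.9500, (K−S)⁺=51.1500, hold=49.3435 ⇒ V=51.1500 exercise | (k=4,j=3): S=110.2349, (K−S)⁺=36.8651, hold=35.0586 ⇒ V=36.8651 exercise | (k=4,j=4): S=126.6465, (K−S)⁺=20.4535, hold=18.7697 ⇒ V=20.4535 exercise  boundary S*=126.6465
step 3: (k=3,j=0): S=77.9173, (K−S)⁺=69.1827, hold=67.3762 ⇒ V=69.1827 exercise | (k=3,j=1): S=89.5175, (K−S)⁺=57.5825, hold=55.7760 ⇒ V=57.5825 exercise | (k=3,j=2): S=102.8447, (K−S)⁺=44.2553, hold=42.4488 ⇒ V=44.2553 exercise | (k=3,j=3): S=118.1561, (K−S)⁺=28.9439, hold=27.1374 ⇒ V=28.9439 exercise  boundary S*=118.1561
step 2: (k=2,j=0): S=83.5162, (K−S)⁺=63.5838, hold=61.7773 ⇒ V=63.5838 exercise | (k=2,j=1): S=95.9500, (K−S)⁺=51.1500, hold=49.3435 ⇒ V=51.1500 exercise | (k=2,j=2): S=110.2349, (K−S)⁺=36.8651, hold=35.0586 ⇒ V=36.8651 exercise  boundary S*=110.2349
step 1: (k=1,j=0): S=89.5175, (K−S)⁺=57.5825, hold=55.7760 ⇒ V=57.5825 exercise | (k=1,j=1): S=102.8447, (K−S)⁺=44.2553, hold=42.4488 ⇒ V=44.2553 exercise  boundary S*=102.8447
step 0: (k=0,j=0): S=95.9500, (K−S)⁺=51.1500, hold=49.3435 ⇒ V=51.1500 exercise  boundary S*=95.9500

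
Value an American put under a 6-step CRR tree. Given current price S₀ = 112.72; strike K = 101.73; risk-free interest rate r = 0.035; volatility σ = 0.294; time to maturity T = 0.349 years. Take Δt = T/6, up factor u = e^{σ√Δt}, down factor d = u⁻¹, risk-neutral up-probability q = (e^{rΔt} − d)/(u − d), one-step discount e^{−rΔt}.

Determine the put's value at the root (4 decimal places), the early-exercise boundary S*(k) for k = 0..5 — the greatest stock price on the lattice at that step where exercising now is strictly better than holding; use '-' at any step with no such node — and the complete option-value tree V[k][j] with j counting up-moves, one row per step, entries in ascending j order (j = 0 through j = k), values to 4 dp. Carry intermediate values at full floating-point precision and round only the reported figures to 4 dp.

price = 3.0241
boundary = - - - - 84.8837 91.1210
tree:
3.0241
4.8662 1.1696
7.6325 2.0824 0.2492
11.5868 3.6560 0.4961 0.0000
16.8463 6.3036 0.9875 0.0000 0.0000
22.6567 10.6090 1.9658 0.0000 0.0000 0.0000
28.0693 16.8463 3.9134 0.0000 0.0000 0.0000 0.0000

Δt=0.05817, u=1.07348, d=0.93155, q=0.49664, disc=e^(-rΔt)=0.99797
k=6 terminal: V=max(K-S,0) → 28.0693 16.8463 3.9134 0.0000 0.0000 0.0000 0.0000
k=5: j=0 S=79.0733 intr=22.6567 cont=22.4498 V=22.6567[EX]; j=1 S=91.1210 intr=10.6090 cont=10.4021 V=10.6090[EX]; j=2 S=105.0042 intr=0.0000 cont=1.9658 V=1.9658[hold]; j=3 S=121.0027 intr=0.0000 cont=0.0000 V=0.0000[hold]; j=4 S=139.4388 intr=0.0000 cont=0.0000 V=0.0000[hold]; j=5 S=160.6837 intr=0.0000 cont=0.0000 V=0.0000[hold]  S*(5)=91.1210
k=4: j=0 S=84.8837 intr=16.8463 cont=16.6394 V=16.8463[EX]; j=1 S=97.8166 intr=3.9134 cont=6.3036 V=6.3036[hold]; j=2 S=112.7200 intr=0.0000 cont=0.9875 V=0.9875[hold]; j=3 S=129.8941 intr=0.0000 cont=0.0000 V=0.0000[hold]; j=4 S=149.6848 intr=0.0000 cont=0.0000 V=0.0000[hold]  S*(4)=84.8837
k=3: j=0 S=91.1210 intr=10.6090 cont=11.5868 V=11.5868[hold]; j=1 S=105.0042 intr=0.0000 cont=3.6560 V=3.6560[hold]; j=2 S=121.0027 intr=0.0000 cont=0.4961 V=0.4961[hold]; j=3 S=139.4388 intr=0.0000 cont=0.0000 V=0.0000[hold]  S*(3)=-
k=2: j=0 S=97.8166 intr=3.9134 cont=7.6325 V=7.6325[hold]; j=1 S=112.7200 intr=0.0000 cont=2.0824 V=2.0824[hold]; j=2 S=129.8941 intr=0.0000 cont=0.2492 V=0.2492[hold]  S*(2)=-
k=1: j=0 S=105.0042 intr=0.0000 cont=4.8662 V=4.8662[hold]; j=1 S=121.0027 intr=0.0000 cont=1.1696 V=1.1696[hold]  S*(1)=-
k=0: j=0 S=112.7200 intr=0.0000 cont=3.0241 V=3.0241[hold]  S*(0)=-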